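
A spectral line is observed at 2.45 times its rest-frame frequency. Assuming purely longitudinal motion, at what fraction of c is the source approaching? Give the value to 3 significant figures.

f_obs/f_src = √((1+β)/(1−β)) = 2.45  ⇒  (1+β)/(1−β) = 6.0025
β = |1 − D²|/(1 + D²) = |1 − 6.0025|/(1 + 6.0025) = 0.714

β ≈ 0.714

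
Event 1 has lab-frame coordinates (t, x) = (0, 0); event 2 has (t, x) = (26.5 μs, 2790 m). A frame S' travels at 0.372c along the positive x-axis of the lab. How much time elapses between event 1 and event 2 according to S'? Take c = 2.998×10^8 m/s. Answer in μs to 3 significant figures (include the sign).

Δt' ≈ 24.8 μs

γ = 1/√(1 − 0.372²) = 1.0773
Δt' = γ(Δt − vΔx/c²) = 1.0773 × (26.5 μs − 0.372×2790 m / (2.998×10^8 m/s))
= 1.0773 × (23.038 μs) = 24.8 μs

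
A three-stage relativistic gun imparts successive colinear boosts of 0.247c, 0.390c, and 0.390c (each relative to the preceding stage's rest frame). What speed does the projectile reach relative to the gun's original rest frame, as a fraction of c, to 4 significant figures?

Compose boost 2: (0.390 + 0.247)/(1 + 0.390×0.247) = 0.6370/1.09633 = 0.581029
Compose boost 3: (0.390 + 0.581029)/(1 + 0.390×0.581029) = 0.971029/1.22660 = 0.7916

u ≈ 0.7916c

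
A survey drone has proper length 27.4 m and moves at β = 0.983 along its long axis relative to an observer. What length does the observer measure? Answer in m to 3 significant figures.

γ = 1/√(1 − 0.983²) = 5.4465
Length contraction: L = L₀/γ = 27.4/5.4465 = 5.03 m

L ≈ 5.03 m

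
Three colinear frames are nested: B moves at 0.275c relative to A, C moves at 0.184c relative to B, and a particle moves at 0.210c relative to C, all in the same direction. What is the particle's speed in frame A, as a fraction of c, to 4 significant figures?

u ≈ 0.5925c

Compose boost 2: (0.184 + 0.275)/(1 + 0.184×0.275) = 0.4590/1.05060 = 0.436893
Compose boost 3: (0.210 + 0.436893)/(1 + 0.210×0.436893) = 0.646893/1.09175 = 0.5925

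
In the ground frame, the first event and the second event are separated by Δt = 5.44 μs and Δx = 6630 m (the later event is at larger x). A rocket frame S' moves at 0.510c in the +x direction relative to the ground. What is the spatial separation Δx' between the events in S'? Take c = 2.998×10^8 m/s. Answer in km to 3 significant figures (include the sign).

γ = 1/√(1 − 0.510²) = 1.1626
Δx' = γ(Δx − vΔt) = 1.1626 × (6630 m − 0.510×(2.998×10^8 m/s)×5.44×10^-6 s)
= 1.1626 × (5798.2 m) = 6.74 km

Δx' ≈ 6.74 km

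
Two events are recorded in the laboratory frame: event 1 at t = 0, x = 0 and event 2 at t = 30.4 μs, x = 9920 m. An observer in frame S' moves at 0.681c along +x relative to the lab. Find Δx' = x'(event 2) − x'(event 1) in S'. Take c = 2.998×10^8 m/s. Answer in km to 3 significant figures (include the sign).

γ = 1/√(1 − 0.681²) = 1.3656
Δx' = γ(Δx − vΔt) = 1.3656 × (9920 m − 0.681×(2.998×10^8 m/s)×30.4×10^-6 s)
= 1.3656 × (3713.4 m) = 5.07 km

Δx' ≈ 5.07 km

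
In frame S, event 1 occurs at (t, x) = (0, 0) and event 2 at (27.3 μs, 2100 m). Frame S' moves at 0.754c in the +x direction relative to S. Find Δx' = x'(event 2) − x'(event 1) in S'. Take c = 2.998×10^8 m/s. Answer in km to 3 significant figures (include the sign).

γ = 1/√(1 − 0.754²) = 1.5224
Δx' = γ(Δx − vΔt) = 1.5224 × (2100 m − 0.754×(2.998×10^8 m/s)×27.3×10^-6 s)
= 1.5224 × (-4071.1 m) = -6.20 km

Δx' ≈ -6.20 km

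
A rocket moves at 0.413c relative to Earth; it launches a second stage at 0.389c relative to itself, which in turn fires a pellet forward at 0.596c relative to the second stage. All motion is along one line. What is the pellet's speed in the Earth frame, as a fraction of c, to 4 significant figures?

Compose boost 2: (0.389 + 0.413)/(1 + 0.389×0.413) = 0.8020/1.16066 = 0.690988
Compose boost 3: (0.596 + 0.690988)/(1 + 0.596×0.690988) = 1.28699/1.41183 = 0.9116

u ≈ 0.9116c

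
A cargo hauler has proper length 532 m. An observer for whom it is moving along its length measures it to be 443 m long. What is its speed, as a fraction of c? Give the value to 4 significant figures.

β ≈ 0.5537

γ = L₀/L = 532/443 = 1.20090
β = √(1 − 1/γ²) = 0.5537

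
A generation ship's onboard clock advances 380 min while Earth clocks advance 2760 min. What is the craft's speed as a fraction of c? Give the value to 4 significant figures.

γ = Δt/τ₀ = 2760/380 = 7.26316
β = √(1 − 1/γ²) = √(1 − 1/7.26316²) = 0.9905

β ≈ 0.9905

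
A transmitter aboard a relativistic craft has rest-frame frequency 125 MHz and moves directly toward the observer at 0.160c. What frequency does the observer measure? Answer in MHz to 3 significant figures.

f_obs ≈ 147 MHz

Relativistic Doppler: f_obs = f_src √((1+β)/(1−β))
= 125 × √(1.1600/0.84000) = 125 × 1.1751 = 147 MHz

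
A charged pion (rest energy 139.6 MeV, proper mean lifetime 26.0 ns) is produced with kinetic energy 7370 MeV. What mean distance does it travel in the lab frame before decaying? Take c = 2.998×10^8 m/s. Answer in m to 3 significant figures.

d ≈ 419 m

γ = 1 + K/(m₀c²) = 1 + 7370/139.6 = 53.794
β = √(1 − 1/γ²) = 0.99983
Dilated lifetime: γτ₀ = 53.794 × 26.0 ns = 1398.6 ns
d = βc·γτ₀ = 0.99983 × (2.998×10^8 m/s) × 1.3986×10^-6 s = 419 m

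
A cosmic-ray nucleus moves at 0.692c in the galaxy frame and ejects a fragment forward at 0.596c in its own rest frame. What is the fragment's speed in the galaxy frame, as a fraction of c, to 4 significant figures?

u ≈ 0.9119c

Compose boost 2: (0.596 + 0.692)/(1 + 0.596×0.692) = 1.288/1.41243 = 0.9119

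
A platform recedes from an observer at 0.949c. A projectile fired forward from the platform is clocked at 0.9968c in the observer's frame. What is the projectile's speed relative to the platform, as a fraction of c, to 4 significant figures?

u' ≈ 0.8846c

Inverse velocity addition: u' = (u − v)/(1 − uv/c²)
= (0.9968 − 0.949)/(1 − 0.9968×0.949) = 0.04780/0.0540368 = 0.8846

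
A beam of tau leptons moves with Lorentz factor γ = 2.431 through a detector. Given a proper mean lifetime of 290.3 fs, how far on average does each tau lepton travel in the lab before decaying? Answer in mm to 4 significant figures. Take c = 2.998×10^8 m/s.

d ≈ 0.1928 mm

β = √(1 − 1/γ²) = √(1 − 1/2.431²) = 0.911476
Dilated lifetime: Δt = γτ₀ = 2.431 × 290.3 fs = 705.719 fs
d = vΔt = 0.911476c × 705.719 fs = 2.73260×10^8 m/s × 7.05719×10^-13 s = 0.1928 mm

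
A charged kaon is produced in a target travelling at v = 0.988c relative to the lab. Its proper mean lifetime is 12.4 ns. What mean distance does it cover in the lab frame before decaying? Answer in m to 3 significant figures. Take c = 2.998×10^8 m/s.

d ≈ 23.8 m

γ = 1/√(1 − 0.988²) = 6.4744
Dilated lifetime: Δt = γτ₀ = 6.4744 × 12.4 ns = 80.283 ns
d = vΔt = 0.988c × 80.283 ns = 2.9620×10^8 m/s × 8.0283×10^-8 s = 23.8 m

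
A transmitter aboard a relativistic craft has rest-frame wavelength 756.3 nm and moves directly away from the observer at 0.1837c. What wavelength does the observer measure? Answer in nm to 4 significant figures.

Relativistic Doppler: λ_obs = λ_src √((1+β)/(1−β))
= 756.3 × √(1.18370/0.816300) = 756.3 × 1.20419 = 910.7 nm

λ_obs ≈ 910.7 nm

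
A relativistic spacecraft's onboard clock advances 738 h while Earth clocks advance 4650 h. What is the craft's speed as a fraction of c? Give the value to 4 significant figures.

β ≈ 0.9873

γ = Δt/τ₀ = 4650/738 = 6.30081
β = √(1 − 1/γ²) = √(1 − 1/6.30081²) = 0.9873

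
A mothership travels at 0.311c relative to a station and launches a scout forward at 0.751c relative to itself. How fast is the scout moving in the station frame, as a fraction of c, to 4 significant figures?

u ≈ 0.8609c

Compose boost 2: (0.751 + 0.311)/(1 + 0.751×0.311) = 1.062/1.23356 = 0.8609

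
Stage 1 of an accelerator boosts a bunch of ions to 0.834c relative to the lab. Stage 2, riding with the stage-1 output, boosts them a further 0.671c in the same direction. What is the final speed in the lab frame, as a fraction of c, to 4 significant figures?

Compose boost 2: (0.671 + 0.834)/(1 + 0.671×0.834) = 1.505/1.55961 = 0.9650

u ≈ 0.9650c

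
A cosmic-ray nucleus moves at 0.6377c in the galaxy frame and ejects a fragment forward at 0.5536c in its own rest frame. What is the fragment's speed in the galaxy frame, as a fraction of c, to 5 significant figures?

Compose boost 2: (0.5536 + 0.6377)/(1 + 0.5536×0.6377) = 1.1913/1.353031 = 0.88047

u ≈ 0.88047c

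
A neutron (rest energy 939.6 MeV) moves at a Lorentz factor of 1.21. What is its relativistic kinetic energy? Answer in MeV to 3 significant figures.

γ = 1.21 (given)
K = (γ − 1)m₀c² = (1.21 − 1) × 939.6 MeV = 0.21000 × 939.6 MeV = 197 MeV

K ≈ 197 MeV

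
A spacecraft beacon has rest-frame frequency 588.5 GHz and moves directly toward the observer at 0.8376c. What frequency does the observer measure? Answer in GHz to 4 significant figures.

Relativistic Doppler: f_obs = f_src √((1+β)/(1−β))
= 588.5 × √(1.83760/0.162400) = 588.5 × 3.36382 = 1980 GHz

f_obs ≈ 1980 GHz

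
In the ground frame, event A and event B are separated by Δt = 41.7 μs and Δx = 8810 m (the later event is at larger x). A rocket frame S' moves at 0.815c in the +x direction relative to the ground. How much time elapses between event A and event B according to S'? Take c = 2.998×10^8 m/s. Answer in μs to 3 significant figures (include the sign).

Δt' ≈ 30.6 μs

γ = 1/√(1 − 0.815²) = 1.7257
Δt' = γ(Δt − vΔx/c²) = 1.7257 × (41.7 μs − 0.815×8810 m / (2.998×10^8 m/s))
= 1.7257 × (17.750 μs) = 30.6 μs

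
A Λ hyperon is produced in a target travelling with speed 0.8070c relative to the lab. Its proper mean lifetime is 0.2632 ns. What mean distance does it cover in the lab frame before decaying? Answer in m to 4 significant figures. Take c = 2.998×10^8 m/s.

γ = 1/√(1 − 0.8070²) = 1.69333
Dilated lifetime: Δt = γτ₀ = 1.69333 × 0.2632 ns = 0.445685 ns
d = vΔt = 0.8070c × 0.445685 ns = 2.41939×10^8 m/s × 4.45685×10^-10 s = 0.1078 m

d ≈ 0.1078 m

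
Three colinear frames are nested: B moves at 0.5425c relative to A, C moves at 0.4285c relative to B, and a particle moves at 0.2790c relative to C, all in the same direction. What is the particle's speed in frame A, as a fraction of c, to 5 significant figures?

u ≈ 0.87461c

Compose boost 2: (0.4285 + 0.5425)/(1 + 0.4285×0.5425) = 0.97100/1.232461 = 0.7878544
Compose boost 3: (0.2790 + 0.7878544)/(1 + 0.2790×0.7878544) = 1.066854/1.219811 = 0.87461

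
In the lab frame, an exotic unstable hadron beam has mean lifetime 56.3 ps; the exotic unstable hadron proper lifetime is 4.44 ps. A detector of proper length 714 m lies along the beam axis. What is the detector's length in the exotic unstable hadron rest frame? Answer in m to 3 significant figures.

Time dilation ⇒ γ = Δt/τ₀ = 56.3/4.44 = 12.680
Length contraction: L = L₀/γ = 714/12.680 = 56.3 m

L ≈ 56.3 m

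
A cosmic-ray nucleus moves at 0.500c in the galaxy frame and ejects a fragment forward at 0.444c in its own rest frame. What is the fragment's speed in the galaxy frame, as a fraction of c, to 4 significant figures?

Compose boost 2: (0.444 + 0.500)/(1 + 0.444×0.500) = 0.9440/1.22200 = 0.7725

u ≈ 0.7725c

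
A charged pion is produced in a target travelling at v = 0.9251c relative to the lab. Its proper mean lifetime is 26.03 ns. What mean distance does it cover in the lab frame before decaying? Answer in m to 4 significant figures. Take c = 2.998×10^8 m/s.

d ≈ 19.01 m

γ = 1/√(1 − 0.9251²) = 2.63349
Dilated lifetime: Δt = γτ₀ = 2.63349 × 26.03 ns = 68.5499 ns
d = vΔt = 0.9251c × 68.5499 ns = 2.77345×10^8 m/s × 6.85499×10^-8 s = 19.01 m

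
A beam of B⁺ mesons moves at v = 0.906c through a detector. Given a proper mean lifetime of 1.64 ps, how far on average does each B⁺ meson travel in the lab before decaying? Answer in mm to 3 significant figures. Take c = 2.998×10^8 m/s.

γ = 1/√(1 − 0.906²) = 2.3625
Dilated lifetime: Δt = γτ₀ = 2.3625 × 1.64 ps = 3.8745 ps
d = vΔt = 0.906c × 3.8745 ps = 2.7162×10^8 m/s × 3.8745×10^-12 s = 1.05 mm

d ≈ 1.05 mm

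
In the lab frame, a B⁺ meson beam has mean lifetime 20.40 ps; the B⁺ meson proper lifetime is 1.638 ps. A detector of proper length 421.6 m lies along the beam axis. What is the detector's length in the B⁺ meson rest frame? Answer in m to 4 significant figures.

Time dilation ⇒ γ = Δt/τ₀ = 20.40/1.638 = 12.4542
Length contraction: L = L₀/γ = 421.6/12.4542 = 33.85 m

L ≈ 33.85 m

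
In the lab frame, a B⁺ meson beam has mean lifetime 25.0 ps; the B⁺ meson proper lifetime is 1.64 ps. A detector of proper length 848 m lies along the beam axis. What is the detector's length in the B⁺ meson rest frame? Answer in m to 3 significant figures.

L ≈ 55.6 m

Time dilation ⇒ γ = Δt/τ₀ = 25.0/1.64 = 15.244
Length contraction: L = L₀/γ = 848/15.244 = 55.6 m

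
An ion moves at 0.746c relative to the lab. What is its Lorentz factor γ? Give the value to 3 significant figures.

γ = 1/√(1 − β²) = 1/√(1 − 0.746²) = 1/√(0.44348) = 1.50

γ ≈ 1.50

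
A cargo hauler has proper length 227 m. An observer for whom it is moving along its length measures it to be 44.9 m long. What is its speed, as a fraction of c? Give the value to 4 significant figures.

γ = L₀/L = 227/44.9 = 5.05568
β = √(1 − 1/γ²) = 0.9802

β ≈ 0.9802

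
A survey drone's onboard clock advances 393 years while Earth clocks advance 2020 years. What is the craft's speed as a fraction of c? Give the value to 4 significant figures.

β ≈ 0.9809

γ = Δt/τ₀ = 2020/393 = 5.13995
β = √(1 − 1/γ²) = √(1 − 1/5.13995²) = 0.9809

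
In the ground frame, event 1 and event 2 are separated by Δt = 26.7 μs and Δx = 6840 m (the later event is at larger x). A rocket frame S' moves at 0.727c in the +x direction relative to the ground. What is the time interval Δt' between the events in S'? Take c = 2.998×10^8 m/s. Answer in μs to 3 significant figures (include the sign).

γ = 1/√(1 − 0.727²) = 1.4564
Δt' = γ(Δt − vΔx/c²) = 1.4564 × (26.7 μs − 0.727×6840 m / (2.998×10^8 m/s))
= 1.4564 × (10.113 μs) = 14.7 μs

Δt' ≈ 14.7 μs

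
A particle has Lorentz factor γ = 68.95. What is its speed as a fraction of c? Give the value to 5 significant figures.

β ≈ 0.99989

β = √(1 − 1/γ²) = √(1 − 1/68.95²) = √(0.9997897) = 0.99989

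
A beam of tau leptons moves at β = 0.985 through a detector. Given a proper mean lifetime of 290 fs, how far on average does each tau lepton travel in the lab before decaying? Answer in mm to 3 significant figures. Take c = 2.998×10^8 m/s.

d ≈ 0.496 mm

γ = 1/√(1 − 0.985²) = 5.7953
Dilated lifetime: Δt = γτ₀ = 5.7953 × 290 fs = 1680.6 fs
d = vΔt = 0.985c × 1680.6 fs = 2.9530×10^8 m/s × 1.6806×10^-12 s = 0.496 mm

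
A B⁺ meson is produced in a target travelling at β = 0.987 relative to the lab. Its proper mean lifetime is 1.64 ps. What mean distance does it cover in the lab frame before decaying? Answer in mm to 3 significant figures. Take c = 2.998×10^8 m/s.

γ = 1/√(1 − 0.987²) = 6.2220
Dilated lifetime: Δt = γτ₀ = 6.2220 × 1.64 ps = 10.204 ps
d = vΔt = 0.987c × 10.204 ps = 2.9590×10^8 m/s × 1.0204×10^-11 s = 3.02 mm

d ≈ 3.02 mm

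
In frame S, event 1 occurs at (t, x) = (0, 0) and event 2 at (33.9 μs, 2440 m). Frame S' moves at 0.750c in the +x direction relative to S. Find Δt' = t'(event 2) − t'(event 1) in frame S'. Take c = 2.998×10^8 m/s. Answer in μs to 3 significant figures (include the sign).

Δt' ≈ 42.0 μs

γ = 1/√(1 − 0.750²) = 1.5119
Δt' = γ(Δt − vΔx/c²) = 1.5119 × (33.9 μs − 0.750×2440 m / (2.998×10^8 m/s))
= 1.5119 × (27.796 μs) = 42.0 μs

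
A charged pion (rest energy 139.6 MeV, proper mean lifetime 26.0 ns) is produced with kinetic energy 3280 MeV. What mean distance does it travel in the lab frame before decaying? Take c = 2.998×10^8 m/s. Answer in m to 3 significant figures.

d ≈ 191 m

γ = 1 + K/(m₀c²) = 1 + 3280/139.6 = 24.496
β = √(1 − 1/γ²) = 0.99917
Dilated lifetime: γτ₀ = 24.496 × 26.0 ns = 636.89 ns
d = βc·γτ₀ = 0.99917 × (2.998×10^8 m/s) × 6.3689×10^-7 s = 191 m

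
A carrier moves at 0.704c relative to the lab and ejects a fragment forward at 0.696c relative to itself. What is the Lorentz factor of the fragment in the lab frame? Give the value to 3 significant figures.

u_lab = (0.696 + 0.704)/(1 + 0.696×0.704) = 1.400/1.48998 = 0.939607
γ = 1/√(1 − 0.939607²) = 2.92

γ ≈ 2.92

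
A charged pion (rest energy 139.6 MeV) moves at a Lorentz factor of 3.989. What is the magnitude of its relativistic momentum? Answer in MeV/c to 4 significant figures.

p ≈ 539.1 MeV/c

β = √(1 − 1/γ²) = √(1 − 1/3.989²) = 0.968068
p = γβm₀c = 3.989 × 0.968068 × 139.6 MeV/c = 539.1 MeV/c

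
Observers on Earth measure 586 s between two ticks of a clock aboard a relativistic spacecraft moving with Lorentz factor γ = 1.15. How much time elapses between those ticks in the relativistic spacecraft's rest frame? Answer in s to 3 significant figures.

γ = 1.15 (given)
Proper time: τ₀ = Δt/γ = 586/1.15 = 510 s

τ₀ ≈ 510 s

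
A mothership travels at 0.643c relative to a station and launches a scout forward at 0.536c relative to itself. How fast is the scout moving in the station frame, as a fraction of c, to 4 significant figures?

Compose boost 2: (0.536 + 0.643)/(1 + 0.536×0.643) = 1.179/1.34465 = 0.8768

u ≈ 0.8768c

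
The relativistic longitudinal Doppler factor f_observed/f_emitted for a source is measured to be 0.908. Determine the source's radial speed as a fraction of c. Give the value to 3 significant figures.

β ≈ 0.0962

f_obs/f_src = √((1−β)/(1+β)) = 0.908  ⇒  (1−β)/(1+β) = 0.82446
β = |1 − D²|/(1 + D²) = |1 − 0.82446|/(1 + 0.82446) = 0.0962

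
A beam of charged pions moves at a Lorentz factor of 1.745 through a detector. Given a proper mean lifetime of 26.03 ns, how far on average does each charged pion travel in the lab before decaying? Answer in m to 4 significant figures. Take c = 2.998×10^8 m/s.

d ≈ 11.16 m

β = √(1 − 1/γ²) = √(1 − 1/1.745²) = 0.819509
Dilated lifetime: Δt = γτ₀ = 1.745 × 26.03 ns = 45.4224 ns
d = vΔt = 0.819509c × 45.4224 ns = 2.45689×10^8 m/s × 4.54224×10^-8 s = 11.16 m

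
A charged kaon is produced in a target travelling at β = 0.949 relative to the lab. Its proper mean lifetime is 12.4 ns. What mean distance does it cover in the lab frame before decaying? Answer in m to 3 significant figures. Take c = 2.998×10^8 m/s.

γ = 1/√(1 − 0.949²) = 3.1718
Dilated lifetime: Δt = γτ₀ = 3.1718 × 12.4 ns = 39.331 ns
d = vΔt = 0.949c × 39.331 ns = 2.8451×10^8 m/s × 3.9331×10^-8 s = 11.2 m

d ≈ 11.2 m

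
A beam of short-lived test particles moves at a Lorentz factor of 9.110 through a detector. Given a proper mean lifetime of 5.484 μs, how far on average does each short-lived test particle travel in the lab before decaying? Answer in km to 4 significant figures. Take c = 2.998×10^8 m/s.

β = √(1 − 1/γ²) = √(1 − 1/9.110²) = 0.993957
Dilated lifetime: Δt = γτ₀ = 9.110 × 5.484 μs = 49.9592 μs
d = vΔt = 0.993957c × 49.9592 μs = 2.97988×10^8 m/s × 4.99592×10^-5 s = 14.89 km

d ≈ 14.89 km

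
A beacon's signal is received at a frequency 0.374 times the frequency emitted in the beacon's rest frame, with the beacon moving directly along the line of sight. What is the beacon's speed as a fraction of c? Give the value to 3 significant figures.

f_obs/f_src = √((1−β)/(1+β)) = 0.374  ⇒  (1−β)/(1+β) = 0.13988
β = |1 − D²|/(1 + D²) = |1 − 0.13988|/(1 + 0.13988) = 0.755

β ≈ 0.755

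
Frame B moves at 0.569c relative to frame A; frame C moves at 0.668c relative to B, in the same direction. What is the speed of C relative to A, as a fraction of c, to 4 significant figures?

u ≈ 0.8963c

Compose boost 2: (0.668 + 0.569)/(1 + 0.668×0.569) = 1.237/1.38009 = 0.8963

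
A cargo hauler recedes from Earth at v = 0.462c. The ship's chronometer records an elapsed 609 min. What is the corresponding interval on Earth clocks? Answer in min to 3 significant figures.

Δt ≈ 687 min

γ = 1/√(1 − 0.462²) = 1.1275
Time dilation: Δt = γτ₀ = 1.1275 × 609 min = 687 min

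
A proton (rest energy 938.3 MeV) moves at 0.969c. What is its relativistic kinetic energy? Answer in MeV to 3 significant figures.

K ≈ 2860 MeV

γ = 1/√(1 − 0.969²) = 4.0476
K = (γ − 1)m₀c² = (4.0476 − 1) × 938.3 MeV = 3.0476 × 938.3 MeV = 2860 MeV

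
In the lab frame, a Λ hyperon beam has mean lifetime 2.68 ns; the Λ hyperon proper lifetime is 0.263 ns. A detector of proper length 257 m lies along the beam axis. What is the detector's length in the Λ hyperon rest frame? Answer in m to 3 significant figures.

Time dilation ⇒ γ = Δt/τ₀ = 2.68/0.263 = 10.190
Length contraction: L = L₀/γ = 257/10.190 = 25.2 m

L ≈ 25.2 m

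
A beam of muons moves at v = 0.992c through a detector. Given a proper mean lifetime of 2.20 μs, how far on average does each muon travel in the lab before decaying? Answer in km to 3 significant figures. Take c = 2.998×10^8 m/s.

γ = 1/√(1 − 0.992²) = 7.9216
Dilated lifetime: Δt = γτ₀ = 7.9216 × 2.20 μs = 17.427 μs
d = vΔt = 0.992c × 17.427 μs = 2.9740×10^8 m/s × 1.7427×10^-5 s = 5.18 km

d ≈ 5.18 km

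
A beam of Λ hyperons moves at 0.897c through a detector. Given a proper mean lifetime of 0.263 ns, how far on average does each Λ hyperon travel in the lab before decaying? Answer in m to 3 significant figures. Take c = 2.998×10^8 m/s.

d ≈ 0.160 m

γ = 1/√(1 − 0.897²) = 2.2623
Dilated lifetime: Δt = γτ₀ = 2.2623 × 0.263 ns = 0.59498 ns
d = vΔt = 0.897c × 0.59498 ns = 2.6892×10^8 m/s × 5.9498×10^-10 s = 0.160 m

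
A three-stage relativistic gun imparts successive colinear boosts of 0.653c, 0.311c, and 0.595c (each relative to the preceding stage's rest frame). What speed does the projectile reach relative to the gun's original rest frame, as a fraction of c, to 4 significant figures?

Compose boost 2: (0.311 + 0.653)/(1 + 0.311×0.653) = 0.9640/1.20308 = 0.801275
Compose boost 3: (0.595 + 0.801275)/(1 + 0.595×0.801275) = 1.39627/1.47676 = 0.9455

u ≈ 0.9455c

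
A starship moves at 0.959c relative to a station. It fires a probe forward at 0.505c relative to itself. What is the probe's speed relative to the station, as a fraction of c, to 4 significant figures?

u ≈ 0.9863c

Relativistic velocity addition: u = (u' + v)/(1 + u'v/c²)
= (0.505 + 0.959)/(1 + 0.505×0.959) = 1.464/1.48429 = 0.9863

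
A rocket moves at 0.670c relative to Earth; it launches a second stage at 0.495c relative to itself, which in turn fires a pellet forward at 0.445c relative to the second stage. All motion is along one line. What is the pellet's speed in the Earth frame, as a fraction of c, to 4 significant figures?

u ≈ 0.9500c

Compose boost 2: (0.495 + 0.670)/(1 + 0.495×0.670) = 1.165/1.33165 = 0.874855
Compose boost 3: (0.445 + 0.874855)/(1 + 0.445×0.874855) = 1.31985/1.38931 = 0.9500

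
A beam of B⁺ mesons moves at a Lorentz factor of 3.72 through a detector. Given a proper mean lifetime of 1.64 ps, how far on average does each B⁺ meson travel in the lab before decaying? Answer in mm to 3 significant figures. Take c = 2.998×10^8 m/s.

d ≈ 1.76 mm

β = √(1 − 1/γ²) = √(1 − 1/3.72²) = 0.96319
Dilated lifetime: Δt = γτ₀ = 3.72 × 1.64 ps = 6.1008 ps
d = vΔt = 0.96319c × 6.1008 ps = 2.8876×10^8 m/s × 6.1008×10^-12 s = 1.76 mm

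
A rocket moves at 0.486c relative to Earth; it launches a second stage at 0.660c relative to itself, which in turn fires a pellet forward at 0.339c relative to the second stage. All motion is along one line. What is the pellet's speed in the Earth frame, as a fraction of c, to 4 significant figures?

u ≈ 0.9324c

Compose boost 2: (0.660 + 0.486)/(1 + 0.660×0.486) = 1.146/1.32076 = 0.867682
Compose boost 3: (0.339 + 0.867682)/(1 + 0.339×0.867682) = 1.20668/1.29414 = 0.9324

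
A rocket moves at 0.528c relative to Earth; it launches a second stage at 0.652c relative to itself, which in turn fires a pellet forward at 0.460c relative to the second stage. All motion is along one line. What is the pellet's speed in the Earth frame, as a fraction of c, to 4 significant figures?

u ≈ 0.9530c

Compose boost 2: (0.652 + 0.528)/(1 + 0.652×0.528) = 1.180/1.34426 = 0.877809
Compose boost 3: (0.460 + 0.877809)/(1 + 0.460×0.877809) = 1.33781/1.40379 = 0.9530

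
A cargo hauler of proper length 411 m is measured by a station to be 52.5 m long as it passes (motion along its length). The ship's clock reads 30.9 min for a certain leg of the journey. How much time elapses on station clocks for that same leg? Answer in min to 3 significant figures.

Length contraction ⇒ γ = L₀/L = 411/52.5 = 7.8286
Time dilation: Δt = γτ₀ = 7.8286 × 30.9 min = 242 min

Δt ≈ 242 min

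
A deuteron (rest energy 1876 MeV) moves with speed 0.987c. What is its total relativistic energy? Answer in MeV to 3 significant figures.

E ≈ 11700 MeV

γ = 1/√(1 − 0.987²) = 6.2220
E = γm₀c² = 6.2220 × 1876 MeV = 11700 MeV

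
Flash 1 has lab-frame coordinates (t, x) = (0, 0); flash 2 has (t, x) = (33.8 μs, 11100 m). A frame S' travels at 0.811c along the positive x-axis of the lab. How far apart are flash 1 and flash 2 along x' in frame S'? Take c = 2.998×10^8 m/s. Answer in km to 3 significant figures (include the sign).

Δx' ≈ 4.93 km

γ = 1/√(1 − 0.811²) = 1.7093
Δx' = γ(Δx − vΔt) = 1.7093 × (11100 m − 0.811×(2.998×10^8 m/s)×33.8×10^-6 s)
= 1.7093 × (2881.9 m) = 4.93 km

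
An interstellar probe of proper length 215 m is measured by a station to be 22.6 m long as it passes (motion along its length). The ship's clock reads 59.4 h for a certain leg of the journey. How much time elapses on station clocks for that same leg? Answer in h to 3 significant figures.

Length contraction ⇒ γ = L₀/L = 215/22.6 = 9.5133
Time dilation: Δt = γτ₀ = 9.5133 × 59.4 h = 565 h

Δt ≈ 565 h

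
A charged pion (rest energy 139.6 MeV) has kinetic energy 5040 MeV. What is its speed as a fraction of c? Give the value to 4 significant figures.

β ≈ 0.9996

γ = 1 + K/(m₀c²) = 1 + 5040/139.6 = 37.1032
β = √(1 − 1/γ²) = 0.9996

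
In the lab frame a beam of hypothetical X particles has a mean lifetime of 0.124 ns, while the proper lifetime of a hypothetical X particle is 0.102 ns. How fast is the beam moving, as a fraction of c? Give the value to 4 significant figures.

β ≈ 0.5686

γ = Δt/τ₀ = 0.124/0.102 = 1.21569
β = √(1 − 1/γ²) = √(1 − 1/1.21569²) = 0.5686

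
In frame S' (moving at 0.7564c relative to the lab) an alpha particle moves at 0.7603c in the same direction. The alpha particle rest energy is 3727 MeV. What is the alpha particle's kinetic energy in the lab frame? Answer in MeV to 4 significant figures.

K ≈ 10090 MeV

u_lab = (0.7603 + 0.7564)/(1 + 0.7603×0.7564) = 0.9629285
γ = 1/√(1 − 0.9629285²) = 3.70705
K = (γ − 1)m₀c² = (3.70705 − 1) × 3727 = 2.70705 × 3727 = 10090 MeV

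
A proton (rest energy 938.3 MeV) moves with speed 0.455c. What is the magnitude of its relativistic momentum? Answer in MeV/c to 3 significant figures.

γ = 1/√(1 − 0.455²) = 1.1230
p = γβm₀c = 1.1230 × 0.455 × 938.3 MeV/c = 479 MeV/c

p ≈ 479 MeV/c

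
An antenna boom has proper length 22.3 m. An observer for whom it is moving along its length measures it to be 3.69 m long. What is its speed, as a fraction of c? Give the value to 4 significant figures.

γ = L₀/L = 22.3/3.69 = 6.04336
β = √(1 − 1/γ²) = 0.9862

β ≈ 0.9862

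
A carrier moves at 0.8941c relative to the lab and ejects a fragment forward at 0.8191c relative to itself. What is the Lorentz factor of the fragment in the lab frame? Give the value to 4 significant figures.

γ ≈ 6.743

u_lab = (0.8191 + 0.8941)/(1 + 0.8191×0.8941) = 1.7132/1.732357 = 0.9889415
γ = 1/√(1 − 0.9889415²) = 6.743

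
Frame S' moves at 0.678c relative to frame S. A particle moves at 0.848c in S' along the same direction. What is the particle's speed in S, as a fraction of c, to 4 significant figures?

Relativistic velocity addition: u = (u' + v)/(1 + u'v/c²)
= (0.848 + 0.678)/(1 + 0.848×0.678) = 1.526/1.57494 = 0.9689

u ≈ 0.9689c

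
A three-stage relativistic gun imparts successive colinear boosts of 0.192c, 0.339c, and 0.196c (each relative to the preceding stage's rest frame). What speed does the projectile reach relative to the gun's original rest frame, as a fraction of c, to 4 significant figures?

Compose boost 2: (0.339 + 0.192)/(1 + 0.339×0.192) = 0.5310/1.06509 = 0.498550
Compose boost 3: (0.196 + 0.498550)/(1 + 0.196×0.498550) = 0.694550/1.09772 = 0.6327

u ≈ 0.6327c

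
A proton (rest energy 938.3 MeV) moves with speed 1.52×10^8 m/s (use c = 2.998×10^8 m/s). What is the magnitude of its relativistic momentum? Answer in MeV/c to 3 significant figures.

β = v/c = 1.52×10^8 / 2.998×10^8 = 0.50700
γ = 1/√(1 − 0.50700²) = 1.1602
p = γβm₀c = 1.1602 × 0.50700 × 938.3 MeV/c = 552 MeV/c

p ≈ 552 MeV/c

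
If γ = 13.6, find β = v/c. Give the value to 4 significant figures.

β ≈ 0.9973

β = √(1 − 1/γ²) = √(1 − 1/13.6²) = √(0.994593) = 0.9973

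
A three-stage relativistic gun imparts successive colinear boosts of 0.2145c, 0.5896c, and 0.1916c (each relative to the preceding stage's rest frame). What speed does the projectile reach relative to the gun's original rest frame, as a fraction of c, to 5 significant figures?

u ≈ 0.79649c

Compose boost 2: (0.5896 + 0.2145)/(1 + 0.5896×0.2145) = 0.80410/1.126469 = 0.7138233
Compose boost 3: (0.1916 + 0.7138233)/(1 + 0.1916×0.7138233) = 0.9054233/1.136769 = 0.79649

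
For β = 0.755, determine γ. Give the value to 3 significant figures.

γ = 1/√(1 − β²) = 1/√(1 − 0.755²) = 1/√(0.42997) = 1.53

γ ≈ 1.53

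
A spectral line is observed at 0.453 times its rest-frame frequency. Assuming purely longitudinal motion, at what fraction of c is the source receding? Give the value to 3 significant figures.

β ≈ 0.659

f_obs/f_src = √((1−β)/(1+β)) = 0.453  ⇒  (1−β)/(1+β) = 0.20521
β = |1 − D²|/(1 + D²) = |1 − 0.20521|/(1 + 0.20521) = 0.659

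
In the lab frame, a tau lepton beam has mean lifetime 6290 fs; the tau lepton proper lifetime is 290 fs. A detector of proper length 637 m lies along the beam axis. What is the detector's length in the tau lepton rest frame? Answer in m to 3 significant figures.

Time dilation ⇒ γ = Δt/τ₀ = 6290/290 = 21.690
Length contraction: L = L₀/γ = 637/21.690 = 29.4 m

L ≈ 29.4 m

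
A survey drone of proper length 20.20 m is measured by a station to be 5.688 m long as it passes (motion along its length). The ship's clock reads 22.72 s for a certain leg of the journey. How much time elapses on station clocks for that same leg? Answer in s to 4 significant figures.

Length contraction ⇒ γ = L₀/L = 20.20/5.688 = 3.55134
Time dilation: Δt = γτ₀ = 3.55134 × 22.72 s = 80.69 s

Δt ≈ 80.69 s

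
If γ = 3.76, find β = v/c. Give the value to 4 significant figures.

β = √(1 − 1/γ²) = √(1 − 1/3.76²) = √(0.929267) = 0.9640

β ≈ 0.9640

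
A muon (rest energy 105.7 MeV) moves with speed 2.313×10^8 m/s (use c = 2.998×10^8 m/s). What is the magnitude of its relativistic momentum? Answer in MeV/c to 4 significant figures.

p ≈ 128.2 MeV/c

β = v/c = 2.313×10^8 / 2.998×10^8 = 0.771514
γ = 1/√(1 − 0.771514²) = 1.57180
p = γβm₀c = 1.57180 × 0.771514 × 105.7 MeV/c = 128.2 MeV/c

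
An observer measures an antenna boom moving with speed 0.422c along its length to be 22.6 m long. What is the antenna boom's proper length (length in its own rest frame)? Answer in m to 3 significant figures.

L₀ ≈ 24.9 m

γ = 1/√(1 − 0.422²) = 1.1030
L₀ = γL = 1.1030 × 22.6 = 24.9 m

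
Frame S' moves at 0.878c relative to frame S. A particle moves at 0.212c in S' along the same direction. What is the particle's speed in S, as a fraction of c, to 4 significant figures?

Relativistic velocity addition: u = (u' + v)/(1 + u'v/c²)
= (0.212 + 0.878)/(1 + 0.212×0.878) = 1.090/1.18614 = 0.9190

u ≈ 0.9190c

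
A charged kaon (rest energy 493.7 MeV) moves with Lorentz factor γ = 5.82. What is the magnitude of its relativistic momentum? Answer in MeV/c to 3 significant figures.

β = √(1 − 1/γ²) = √(1 − 1/5.82²) = 0.98513
p = γβm₀c = 5.82 × 0.98513 × 493.7 MeV/c = 2830 MeV/c

p ≈ 2830 MeV/c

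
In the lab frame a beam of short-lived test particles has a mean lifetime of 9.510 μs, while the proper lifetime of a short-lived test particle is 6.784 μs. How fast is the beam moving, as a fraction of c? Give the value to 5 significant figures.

β ≈ 0.70080

γ = Δt/τ₀ = 9.510/6.784 = 1.401828
β = √(1 − 1/γ²) = √(1 − 1/1.401828²) = 0.70080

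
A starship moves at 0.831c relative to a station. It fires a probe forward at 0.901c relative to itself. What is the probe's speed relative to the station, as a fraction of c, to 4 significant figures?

u ≈ 0.9904c

Relativistic velocity addition: u = (u' + v)/(1 + u'v/c²)
= (0.901 + 0.831)/(1 + 0.901×0.831) = 1.732/1.74873 = 0.9904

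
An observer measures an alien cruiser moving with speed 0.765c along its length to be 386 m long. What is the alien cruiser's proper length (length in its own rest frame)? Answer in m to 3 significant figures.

L₀ ≈ 599 m

γ = 1/√(1 − 0.765²) = 1.5527
L₀ = γL = 1.5527 × 386 = 599 m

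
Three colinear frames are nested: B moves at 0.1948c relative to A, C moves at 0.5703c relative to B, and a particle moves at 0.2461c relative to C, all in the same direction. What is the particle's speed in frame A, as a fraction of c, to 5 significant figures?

u ≈ 0.79925c

Compose boost 2: (0.5703 + 0.1948)/(1 + 0.5703×0.1948) = 0.76510/1.111094 = 0.6886003
Compose boost 3: (0.2461 + 0.6886003)/(1 + 0.2461×0.6886003) = 0.9347003/1.169465 = 0.79925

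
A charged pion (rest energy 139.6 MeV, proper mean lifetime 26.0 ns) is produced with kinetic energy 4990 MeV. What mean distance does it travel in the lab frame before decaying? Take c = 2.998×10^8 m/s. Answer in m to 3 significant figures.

d ≈ 286 m

γ = 1 + K/(m₀c²) = 1 + 4990/139.6 = 36.745
β = √(1 − 1/γ²) = 0.99963
Dilated lifetime: γτ₀ = 36.745 × 26.0 ns = 955.37 ns
d = βc·γτ₀ = 0.99963 × (2.998×10^8 m/s) × 9.5537×10^-7 s = 286 m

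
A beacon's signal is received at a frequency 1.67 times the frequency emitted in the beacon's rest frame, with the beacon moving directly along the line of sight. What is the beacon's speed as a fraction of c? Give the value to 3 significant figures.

f_obs/f_src = √((1+β)/(1−β)) = 1.67  ⇒  (1+β)/(1−β) = 2.7889
β = |1 − D²|/(1 + D²) = |1 − 2.7889|/(1 + 2.7889) = 0.472

β ≈ 0.472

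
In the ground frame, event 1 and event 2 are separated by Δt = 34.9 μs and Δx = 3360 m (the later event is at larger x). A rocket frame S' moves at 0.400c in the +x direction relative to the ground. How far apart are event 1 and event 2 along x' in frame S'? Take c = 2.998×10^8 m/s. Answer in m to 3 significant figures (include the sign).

Δx' ≈ -900 m

γ = 1/√(1 − 0.400²) = 1.0911
Δx' = γ(Δx − vΔt) = 1.0911 × (3360 m − 0.400×(2.998×10^8 m/s)×34.9×10^-6 s)
= 1.0911 × (-825.21 m) = -900 m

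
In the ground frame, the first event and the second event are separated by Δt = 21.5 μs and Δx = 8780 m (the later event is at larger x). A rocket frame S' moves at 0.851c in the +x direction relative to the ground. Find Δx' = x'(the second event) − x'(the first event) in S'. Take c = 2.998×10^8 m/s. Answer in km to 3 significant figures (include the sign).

γ = 1/√(1 − 0.851²) = 1.9042
Δx' = γ(Δx − vΔt) = 1.9042 × (8780 m − 0.851×(2.998×10^8 m/s)×21.5×10^-6 s)
= 1.9042 × (3294.7 m) = 6.27 km

Δx' ≈ 6.27 km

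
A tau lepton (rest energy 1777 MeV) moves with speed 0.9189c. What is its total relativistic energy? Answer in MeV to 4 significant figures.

E ≈ 4505 MeV

γ = 1/√(1 − 0.9189²) = 2.53492
E = γm₀c² = 2.53492 × 1777 MeV = 4505 MeV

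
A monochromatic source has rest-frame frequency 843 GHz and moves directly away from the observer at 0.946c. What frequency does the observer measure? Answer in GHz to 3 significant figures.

Relativistic Doppler: f_obs = f_src √((1−β)/(1+β))
= 843 × √(0.054000/1.9460) = 843 × 0.16658 = 140 GHz

f_obs ≈ 140 GHz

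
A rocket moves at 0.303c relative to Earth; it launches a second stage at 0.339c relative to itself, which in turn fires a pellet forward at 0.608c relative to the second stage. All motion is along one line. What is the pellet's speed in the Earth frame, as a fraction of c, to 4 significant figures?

u ≈ 0.8790c

Compose boost 2: (0.339 + 0.303)/(1 + 0.339×0.303) = 0.6420/1.10272 = 0.582198
Compose boost 3: (0.608 + 0.582198)/(1 + 0.608×0.582198) = 1.19020/1.35398 = 0.8790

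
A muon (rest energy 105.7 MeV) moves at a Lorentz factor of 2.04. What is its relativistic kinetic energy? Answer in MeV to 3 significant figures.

γ = 2.04 (given)
K = (γ − 1)m₀c² = (2.04 − 1) × 105.7 MeV = 1.0400 × 105.7 MeV = 110 MeV

K ≈ 110 MeV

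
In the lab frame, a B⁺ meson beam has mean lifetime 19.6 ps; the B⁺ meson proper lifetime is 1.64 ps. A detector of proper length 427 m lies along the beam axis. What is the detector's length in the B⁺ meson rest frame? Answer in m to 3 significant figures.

Time dilation ⇒ γ = Δt/τ₀ = 19.6/1.64 = 11.951
Length contraction: L = L₀/γ = 427/11.951 = 35.7 m

L ≈ 35.7 m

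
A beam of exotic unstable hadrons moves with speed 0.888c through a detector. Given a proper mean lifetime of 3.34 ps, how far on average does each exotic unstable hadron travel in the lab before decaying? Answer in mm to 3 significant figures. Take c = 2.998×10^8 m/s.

γ = 1/√(1 − 0.888²) = 2.1747
Dilated lifetime: Δt = γτ₀ = 2.1747 × 3.34 ps = 7.2633 ps
d = vΔt = 0.888c × 7.2633 ps = 2.6622×10^8 m/s × 7.2633×10^-12 s = 1.93 mm

d ≈ 1.93 mm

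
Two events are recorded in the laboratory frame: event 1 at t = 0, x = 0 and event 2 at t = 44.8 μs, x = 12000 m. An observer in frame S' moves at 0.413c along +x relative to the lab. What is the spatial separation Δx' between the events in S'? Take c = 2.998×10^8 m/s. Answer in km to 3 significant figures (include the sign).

Δx' ≈ 7.09 km

γ = 1/√(1 − 0.413²) = 1.0980
Δx' = γ(Δx − vΔt) = 1.0980 × (12000 m − 0.413×(2.998×10^8 m/s)×44.8×10^-6 s)
= 1.0980 × (6453.0 m) = 7.09 km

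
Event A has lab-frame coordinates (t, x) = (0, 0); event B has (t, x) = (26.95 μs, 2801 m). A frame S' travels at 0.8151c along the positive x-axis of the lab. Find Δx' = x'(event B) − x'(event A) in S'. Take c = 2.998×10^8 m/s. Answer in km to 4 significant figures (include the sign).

Δx' ≈ -6.533 km

γ = 1/√(1 − 0.8151²) = 1.72616
Δx' = γ(Δx − vΔt) = 1.72616 × (2801 m − 0.8151×(2.998×10^8 m/s)×26.95×10^-6 s)
= 1.72616 × (-3784.69 m) = -6.533 km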